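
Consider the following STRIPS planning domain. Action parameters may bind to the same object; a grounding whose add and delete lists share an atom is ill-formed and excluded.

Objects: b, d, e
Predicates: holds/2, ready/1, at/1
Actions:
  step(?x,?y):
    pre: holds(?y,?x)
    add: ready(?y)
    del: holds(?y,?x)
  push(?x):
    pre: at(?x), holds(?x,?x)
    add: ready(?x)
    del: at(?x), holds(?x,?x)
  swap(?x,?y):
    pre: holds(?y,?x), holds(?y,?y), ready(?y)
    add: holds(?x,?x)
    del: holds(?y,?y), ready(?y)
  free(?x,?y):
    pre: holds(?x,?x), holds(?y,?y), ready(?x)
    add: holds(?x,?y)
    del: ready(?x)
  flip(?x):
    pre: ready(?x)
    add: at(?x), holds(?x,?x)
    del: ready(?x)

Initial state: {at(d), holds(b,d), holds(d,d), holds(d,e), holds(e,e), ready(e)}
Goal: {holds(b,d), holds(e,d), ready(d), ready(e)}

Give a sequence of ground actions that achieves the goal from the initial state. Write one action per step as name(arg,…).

1. step(e,d)  →  {at(d), holds(b,d), holds(d,d), holds(e,e), ready(d), ready(e)}
2. free(e,d)  →  {at(d), holds(b,d), holds(d,d), holds(e,d), holds(e,e), ready(d)}
3. step(e,e)  →  {at(d), holds(b,d), holds(d,d), holds(e,d), ready(d), ready(e)}

step(e,d); free(e,d); step(e,e)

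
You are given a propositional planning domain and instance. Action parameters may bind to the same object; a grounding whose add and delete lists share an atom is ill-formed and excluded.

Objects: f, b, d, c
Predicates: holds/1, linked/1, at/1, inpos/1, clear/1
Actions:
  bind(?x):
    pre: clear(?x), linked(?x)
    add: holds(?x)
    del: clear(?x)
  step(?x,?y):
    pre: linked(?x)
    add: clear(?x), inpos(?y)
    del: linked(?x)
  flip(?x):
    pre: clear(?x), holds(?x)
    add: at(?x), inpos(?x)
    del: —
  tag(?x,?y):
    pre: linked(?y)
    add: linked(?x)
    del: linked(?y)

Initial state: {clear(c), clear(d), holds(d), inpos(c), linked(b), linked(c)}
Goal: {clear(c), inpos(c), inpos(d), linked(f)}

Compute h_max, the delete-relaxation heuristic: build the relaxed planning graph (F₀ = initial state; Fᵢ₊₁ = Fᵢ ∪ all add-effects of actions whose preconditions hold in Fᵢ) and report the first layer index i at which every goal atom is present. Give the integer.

1

F0 = init (6 atoms)
F1 = F0 ∪ {at(d), clear(b), holds(c), inpos(b), inpos(d), inpos(f), linked(d), linked(f)}  (14 atoms)
goal ⊆ F1  ⇒  h_max = 1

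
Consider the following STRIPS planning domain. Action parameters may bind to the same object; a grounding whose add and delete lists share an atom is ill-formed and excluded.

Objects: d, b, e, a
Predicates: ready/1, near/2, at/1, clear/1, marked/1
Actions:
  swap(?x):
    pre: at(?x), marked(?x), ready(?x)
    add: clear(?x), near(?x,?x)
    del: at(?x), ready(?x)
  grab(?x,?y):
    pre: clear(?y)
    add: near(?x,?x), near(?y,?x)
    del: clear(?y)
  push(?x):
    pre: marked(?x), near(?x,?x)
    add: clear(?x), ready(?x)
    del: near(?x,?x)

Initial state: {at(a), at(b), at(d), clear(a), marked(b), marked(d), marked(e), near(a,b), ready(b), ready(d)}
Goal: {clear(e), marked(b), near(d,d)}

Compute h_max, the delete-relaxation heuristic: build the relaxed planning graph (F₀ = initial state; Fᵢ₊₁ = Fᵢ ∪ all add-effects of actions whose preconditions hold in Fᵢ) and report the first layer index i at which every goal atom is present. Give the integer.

F0 = init (10 atoms)
F1 = F0 ∪ {clear(b), clear(d), near(a,a), near(a,d), near(a,e), near(b,b), near(d,d), near(e,e)}  (18 atoms)
F2 = F1 ∪ {clear(e), near(b,a), near(b,d), near(b,e), near(d,a), near(d,b), near(d,e), ready(e)}  (26 atoms)
goal ⊆ F2  ⇒  h_max = 2

2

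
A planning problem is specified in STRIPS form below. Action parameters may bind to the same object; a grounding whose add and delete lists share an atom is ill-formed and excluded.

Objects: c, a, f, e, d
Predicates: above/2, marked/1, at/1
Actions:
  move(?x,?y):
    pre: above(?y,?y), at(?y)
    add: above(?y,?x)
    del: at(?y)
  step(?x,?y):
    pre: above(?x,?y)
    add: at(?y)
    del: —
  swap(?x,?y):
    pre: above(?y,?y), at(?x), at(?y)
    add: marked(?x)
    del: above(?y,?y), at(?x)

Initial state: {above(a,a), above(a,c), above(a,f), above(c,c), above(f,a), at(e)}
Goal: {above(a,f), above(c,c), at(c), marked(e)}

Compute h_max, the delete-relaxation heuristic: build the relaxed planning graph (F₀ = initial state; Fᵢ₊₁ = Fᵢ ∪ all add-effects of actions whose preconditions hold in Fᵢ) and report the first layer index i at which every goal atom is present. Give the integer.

F0 = init (6 atoms)
F1 = F0 ∪ {at(a), at(c), at(f)}  (9 atoms)
F2 = F1 ∪ {above(a,d), above(a,e), above(c,a), above(c,d), above(c,e), above(c,f), marked(a), marked(c), marked(e), marked(f)}  (19 atoms)
goal ⊆ F2  ⇒  h_max = 2

2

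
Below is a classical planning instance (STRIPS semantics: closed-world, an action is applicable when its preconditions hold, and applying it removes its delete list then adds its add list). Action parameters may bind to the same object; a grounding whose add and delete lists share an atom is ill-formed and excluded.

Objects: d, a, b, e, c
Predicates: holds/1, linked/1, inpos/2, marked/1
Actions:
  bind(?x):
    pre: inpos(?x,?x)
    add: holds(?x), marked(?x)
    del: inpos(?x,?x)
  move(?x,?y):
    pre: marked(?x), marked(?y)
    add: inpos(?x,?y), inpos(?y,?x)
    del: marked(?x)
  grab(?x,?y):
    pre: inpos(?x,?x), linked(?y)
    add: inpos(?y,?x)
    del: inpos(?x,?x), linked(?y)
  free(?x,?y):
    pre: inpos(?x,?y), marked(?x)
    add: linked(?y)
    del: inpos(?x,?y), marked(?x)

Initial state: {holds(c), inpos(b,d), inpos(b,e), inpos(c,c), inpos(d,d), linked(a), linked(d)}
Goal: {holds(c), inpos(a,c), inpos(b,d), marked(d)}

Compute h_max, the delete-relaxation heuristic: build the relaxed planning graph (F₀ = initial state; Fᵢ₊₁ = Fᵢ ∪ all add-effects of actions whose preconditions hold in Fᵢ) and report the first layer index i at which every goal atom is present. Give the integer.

1

F0 = init (7 atoms)
F1 = F0 ∪ {holds(d), inpos(a,c), inpos(a,d), inpos(d,c), marked(c), marked(d)}  (13 atoms)
goal ⊆ F1  ⇒  h_max = 1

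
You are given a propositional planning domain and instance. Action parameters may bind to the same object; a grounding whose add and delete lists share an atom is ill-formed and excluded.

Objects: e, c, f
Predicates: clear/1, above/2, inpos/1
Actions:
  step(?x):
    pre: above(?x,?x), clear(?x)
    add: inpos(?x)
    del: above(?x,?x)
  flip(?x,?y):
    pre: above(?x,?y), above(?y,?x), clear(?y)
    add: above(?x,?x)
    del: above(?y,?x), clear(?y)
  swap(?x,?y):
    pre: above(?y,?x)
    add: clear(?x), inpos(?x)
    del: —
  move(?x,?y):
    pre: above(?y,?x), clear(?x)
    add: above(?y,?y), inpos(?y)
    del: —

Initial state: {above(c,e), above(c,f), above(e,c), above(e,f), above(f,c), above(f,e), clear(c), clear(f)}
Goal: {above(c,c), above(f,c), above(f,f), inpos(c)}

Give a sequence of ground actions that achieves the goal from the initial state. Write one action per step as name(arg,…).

1. move(c,f)  →  {above(c,e), above(c,f), above(e,c), above(e,f), above(f,c), above(f,e), above(f,f), clear(c), clear(f), inpos(f)}
2. move(f,c)  →  {above(c,c), above(c,e), above(c,f), above(e,c), above(e,f), above(f,c), above(f,e), above(f,f), clear(c), clear(f), inpos(c), inpos(f)}

move(c,f); move(f,c)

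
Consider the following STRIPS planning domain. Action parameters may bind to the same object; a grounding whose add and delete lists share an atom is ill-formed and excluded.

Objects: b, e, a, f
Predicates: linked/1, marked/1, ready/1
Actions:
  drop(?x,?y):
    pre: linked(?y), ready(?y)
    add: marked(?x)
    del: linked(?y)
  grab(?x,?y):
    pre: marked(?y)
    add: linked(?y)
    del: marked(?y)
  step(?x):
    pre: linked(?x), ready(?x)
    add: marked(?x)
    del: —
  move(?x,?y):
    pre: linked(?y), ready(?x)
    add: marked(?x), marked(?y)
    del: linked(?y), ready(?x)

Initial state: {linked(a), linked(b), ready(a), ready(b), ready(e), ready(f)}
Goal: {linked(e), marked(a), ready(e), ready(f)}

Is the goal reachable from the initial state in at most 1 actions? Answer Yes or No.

No

1. drop(e,b)  →  {linked(a), marked(e), ready(a), ready(b), ready(e), ready(f)}
2. drop(a,a)  →  {marked(a), marked(e), ready(a), ready(b), ready(e), ready(f)}
3. grab(b,e)  →  {linked(e), marked(a), ready(a), ready(b), ready(e), ready(f)}
optimal plan length = 3; 3 > 1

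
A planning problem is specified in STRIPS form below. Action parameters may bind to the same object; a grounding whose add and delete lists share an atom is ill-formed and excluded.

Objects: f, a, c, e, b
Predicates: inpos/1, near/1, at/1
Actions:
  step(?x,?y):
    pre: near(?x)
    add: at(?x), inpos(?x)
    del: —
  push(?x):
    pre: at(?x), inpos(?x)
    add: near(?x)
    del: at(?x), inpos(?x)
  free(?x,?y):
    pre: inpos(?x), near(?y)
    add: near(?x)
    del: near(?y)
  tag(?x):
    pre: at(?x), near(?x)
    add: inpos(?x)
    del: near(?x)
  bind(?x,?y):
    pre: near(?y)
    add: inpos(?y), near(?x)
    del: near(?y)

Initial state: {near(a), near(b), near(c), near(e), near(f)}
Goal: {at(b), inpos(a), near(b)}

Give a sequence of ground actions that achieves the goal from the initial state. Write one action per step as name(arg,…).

step(a,f); step(b,f)

1. step(a,f)  →  {at(a), inpos(a), near(a), near(b), near(c), near(e), near(f)}
2. step(b,f)  →  {at(a), at(b), inpos(a), inpos(b), near(a), near(b), near(c), near(e), near(f)}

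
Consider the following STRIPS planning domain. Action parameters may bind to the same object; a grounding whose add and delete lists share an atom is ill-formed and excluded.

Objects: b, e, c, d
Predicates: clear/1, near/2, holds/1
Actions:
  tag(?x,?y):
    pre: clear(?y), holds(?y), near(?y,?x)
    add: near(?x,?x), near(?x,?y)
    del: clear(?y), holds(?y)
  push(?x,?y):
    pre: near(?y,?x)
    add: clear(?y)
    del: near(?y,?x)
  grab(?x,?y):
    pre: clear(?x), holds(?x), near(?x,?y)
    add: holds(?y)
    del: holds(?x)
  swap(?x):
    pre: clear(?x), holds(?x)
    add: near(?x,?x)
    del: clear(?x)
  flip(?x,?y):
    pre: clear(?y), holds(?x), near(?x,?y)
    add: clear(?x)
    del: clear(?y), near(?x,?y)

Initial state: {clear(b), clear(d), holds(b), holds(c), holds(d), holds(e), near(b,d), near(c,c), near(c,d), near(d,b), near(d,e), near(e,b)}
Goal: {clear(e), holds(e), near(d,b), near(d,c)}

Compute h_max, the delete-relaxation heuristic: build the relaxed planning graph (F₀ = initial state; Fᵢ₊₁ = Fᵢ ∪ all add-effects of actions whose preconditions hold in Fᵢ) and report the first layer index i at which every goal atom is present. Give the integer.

2

F0 = init (12 atoms)
F1 = F0 ∪ {clear(c), clear(e), near(b,b), near(d,d), near(e,d), near(e,e)}  (18 atoms)
F2 = F1 ∪ {near(b,e), near(d,c)}  (20 atoms)
goal ⊆ F2  ⇒  h_max = 2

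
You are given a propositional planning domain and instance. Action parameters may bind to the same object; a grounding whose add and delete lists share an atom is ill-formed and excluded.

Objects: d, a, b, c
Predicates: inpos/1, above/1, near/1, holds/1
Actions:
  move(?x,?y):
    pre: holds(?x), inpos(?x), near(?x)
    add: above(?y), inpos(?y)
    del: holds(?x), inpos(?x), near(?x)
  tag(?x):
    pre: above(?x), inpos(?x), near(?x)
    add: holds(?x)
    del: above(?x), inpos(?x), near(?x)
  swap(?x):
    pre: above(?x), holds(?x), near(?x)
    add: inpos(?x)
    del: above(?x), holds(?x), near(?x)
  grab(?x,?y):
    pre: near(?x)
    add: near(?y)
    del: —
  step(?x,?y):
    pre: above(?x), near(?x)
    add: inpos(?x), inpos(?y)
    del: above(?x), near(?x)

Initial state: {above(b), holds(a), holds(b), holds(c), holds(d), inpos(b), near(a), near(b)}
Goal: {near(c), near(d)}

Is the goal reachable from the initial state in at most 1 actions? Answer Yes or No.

No

1. grab(a,d)  →  {above(b), holds(a), holds(b), holds(c), holds(d), inpos(b), near(a), near(b), near(d)}
2. grab(d,c)  →  {above(b), holds(a), holds(b), holds(c), holds(d), inpos(b), near(a), near(b), near(c), near(d)}
optimal plan length = 2; 2 > 1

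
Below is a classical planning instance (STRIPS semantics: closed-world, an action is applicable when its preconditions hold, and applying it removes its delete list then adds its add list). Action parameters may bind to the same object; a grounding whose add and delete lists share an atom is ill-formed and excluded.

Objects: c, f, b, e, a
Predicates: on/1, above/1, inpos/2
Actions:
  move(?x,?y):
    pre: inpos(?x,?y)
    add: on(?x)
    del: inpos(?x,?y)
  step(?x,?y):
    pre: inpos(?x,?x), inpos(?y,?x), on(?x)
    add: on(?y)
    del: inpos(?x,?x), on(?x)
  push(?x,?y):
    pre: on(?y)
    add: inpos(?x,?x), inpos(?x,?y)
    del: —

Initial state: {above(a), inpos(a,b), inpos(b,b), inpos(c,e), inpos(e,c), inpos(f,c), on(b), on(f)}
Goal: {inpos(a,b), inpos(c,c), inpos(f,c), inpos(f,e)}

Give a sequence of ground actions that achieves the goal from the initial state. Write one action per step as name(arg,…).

move(e,c); push(c,f); push(f,e)

1. move(e,c)  →  {above(a), inpos(a,b), inpos(b,b), inpos(c,e), inpos(f,c), on(b), on(e), on(f)}
2. push(c,f)  →  {above(a), inpos(a,b), inpos(b,b), inpos(c,c), inpos(c,e), inpos(c,f), inpos(f,c), on(b), on(e), on(f)}
3. push(f,e)  →  {above(a), inpos(a,b), inpos(b,b), inpos(c,c), inpos(c,e), inpos(c,f), inpos(f,c), inpos(f,e), inpos(f,f), on(b), on(e), on(f)}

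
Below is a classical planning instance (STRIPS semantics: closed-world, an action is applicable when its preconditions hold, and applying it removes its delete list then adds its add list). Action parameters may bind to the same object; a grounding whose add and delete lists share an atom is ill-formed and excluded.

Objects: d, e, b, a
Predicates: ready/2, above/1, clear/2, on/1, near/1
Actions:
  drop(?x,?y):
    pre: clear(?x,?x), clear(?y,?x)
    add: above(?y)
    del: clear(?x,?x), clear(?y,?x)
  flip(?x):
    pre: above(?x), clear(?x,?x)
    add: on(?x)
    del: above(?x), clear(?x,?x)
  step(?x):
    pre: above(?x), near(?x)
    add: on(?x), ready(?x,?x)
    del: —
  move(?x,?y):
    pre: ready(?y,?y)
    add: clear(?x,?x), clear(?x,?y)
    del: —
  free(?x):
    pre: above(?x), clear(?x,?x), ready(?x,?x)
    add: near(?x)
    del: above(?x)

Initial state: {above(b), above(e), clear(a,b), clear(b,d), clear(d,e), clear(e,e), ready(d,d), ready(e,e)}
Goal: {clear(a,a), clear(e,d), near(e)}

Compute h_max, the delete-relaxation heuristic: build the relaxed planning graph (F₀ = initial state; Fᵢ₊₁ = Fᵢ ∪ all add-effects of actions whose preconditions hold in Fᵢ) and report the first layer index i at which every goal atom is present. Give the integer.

F0 = init (8 atoms)
F1 = F0 ∪ {above(d), clear(a,a), clear(a,d), clear(a,e), clear(b,b), clear(b,e), clear(d,d), clear(e,d), near(e), on(e)}  (18 atoms)
goal ⊆ F1  ⇒  h_max = 1

1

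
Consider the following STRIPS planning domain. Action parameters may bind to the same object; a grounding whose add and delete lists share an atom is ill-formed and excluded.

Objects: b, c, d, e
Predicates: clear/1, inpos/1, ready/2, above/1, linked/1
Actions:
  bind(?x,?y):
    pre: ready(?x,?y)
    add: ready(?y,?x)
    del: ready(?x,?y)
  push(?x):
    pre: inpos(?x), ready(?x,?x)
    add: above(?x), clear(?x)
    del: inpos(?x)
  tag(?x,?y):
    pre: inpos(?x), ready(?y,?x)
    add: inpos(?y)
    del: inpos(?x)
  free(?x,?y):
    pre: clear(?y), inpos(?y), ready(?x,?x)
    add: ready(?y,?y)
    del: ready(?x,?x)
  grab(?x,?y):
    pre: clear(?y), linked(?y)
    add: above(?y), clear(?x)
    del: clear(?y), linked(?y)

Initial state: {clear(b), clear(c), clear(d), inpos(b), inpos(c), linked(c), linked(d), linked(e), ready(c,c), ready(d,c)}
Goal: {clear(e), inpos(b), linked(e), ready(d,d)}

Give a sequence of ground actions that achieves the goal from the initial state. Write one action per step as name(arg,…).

tag(c,d); free(c,d); grab(e,c)

1. tag(c,d)  →  {clear(b), clear(c), clear(d), inpos(b), inpos(d), linked(c), linked(d), linked(e), ready(c,c), ready(d,c)}
2. free(c,d)  →  {clear(b), clear(c), clear(d), inpos(b), inpos(d), linked(c), linked(d), linked(e), ready(d,c), ready(d,d)}
3. grab(e,c)  →  {above(c), clear(b), clear(d), clear(e), inpos(b), inpos(d), linked(d), linked(e), ready(d,c), ready(d,d)}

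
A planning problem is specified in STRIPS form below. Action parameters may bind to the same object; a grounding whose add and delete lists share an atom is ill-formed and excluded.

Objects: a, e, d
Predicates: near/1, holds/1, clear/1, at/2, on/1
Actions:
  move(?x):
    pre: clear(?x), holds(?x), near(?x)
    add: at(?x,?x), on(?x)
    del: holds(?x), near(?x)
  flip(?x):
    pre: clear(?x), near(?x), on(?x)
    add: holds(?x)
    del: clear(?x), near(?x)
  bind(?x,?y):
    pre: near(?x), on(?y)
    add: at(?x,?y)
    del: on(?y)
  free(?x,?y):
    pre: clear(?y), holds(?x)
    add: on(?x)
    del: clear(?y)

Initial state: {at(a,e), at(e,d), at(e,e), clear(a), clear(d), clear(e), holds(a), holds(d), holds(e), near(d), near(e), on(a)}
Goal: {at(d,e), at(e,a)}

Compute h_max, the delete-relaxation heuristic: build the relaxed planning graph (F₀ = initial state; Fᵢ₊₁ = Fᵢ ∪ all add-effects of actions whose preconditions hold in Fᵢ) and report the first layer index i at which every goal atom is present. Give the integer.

2

F0 = init (12 atoms)
F1 = F0 ∪ {at(d,a), at(d,d), at(e,a), on(d), on(e)}  (17 atoms)
F2 = F1 ∪ {at(d,e)}  (18 atoms)
goal ⊆ F2  ⇒  h_max = 2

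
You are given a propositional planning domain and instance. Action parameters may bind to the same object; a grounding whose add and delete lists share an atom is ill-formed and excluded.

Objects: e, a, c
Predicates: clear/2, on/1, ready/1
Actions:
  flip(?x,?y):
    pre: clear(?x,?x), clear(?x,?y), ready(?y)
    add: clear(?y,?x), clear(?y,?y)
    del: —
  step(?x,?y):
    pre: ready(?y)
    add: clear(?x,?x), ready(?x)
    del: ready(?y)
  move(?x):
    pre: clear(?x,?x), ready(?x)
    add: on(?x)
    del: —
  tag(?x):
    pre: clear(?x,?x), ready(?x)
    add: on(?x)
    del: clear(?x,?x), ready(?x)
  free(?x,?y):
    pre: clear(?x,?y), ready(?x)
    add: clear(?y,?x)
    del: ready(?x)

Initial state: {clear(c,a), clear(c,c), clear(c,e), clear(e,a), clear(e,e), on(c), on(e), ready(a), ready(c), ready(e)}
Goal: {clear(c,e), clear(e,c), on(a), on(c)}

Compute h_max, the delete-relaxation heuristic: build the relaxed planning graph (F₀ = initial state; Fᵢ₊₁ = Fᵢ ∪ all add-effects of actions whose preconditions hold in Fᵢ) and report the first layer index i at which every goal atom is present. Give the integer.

F0 = init (10 atoms)
F1 = F0 ∪ {clear(a,a), clear(a,c), clear(a,e), clear(e,c)}  (14 atoms)
F2 = F1 ∪ {on(a)}  (15 atoms)
goal ⊆ F2  ⇒  h_max = 2

2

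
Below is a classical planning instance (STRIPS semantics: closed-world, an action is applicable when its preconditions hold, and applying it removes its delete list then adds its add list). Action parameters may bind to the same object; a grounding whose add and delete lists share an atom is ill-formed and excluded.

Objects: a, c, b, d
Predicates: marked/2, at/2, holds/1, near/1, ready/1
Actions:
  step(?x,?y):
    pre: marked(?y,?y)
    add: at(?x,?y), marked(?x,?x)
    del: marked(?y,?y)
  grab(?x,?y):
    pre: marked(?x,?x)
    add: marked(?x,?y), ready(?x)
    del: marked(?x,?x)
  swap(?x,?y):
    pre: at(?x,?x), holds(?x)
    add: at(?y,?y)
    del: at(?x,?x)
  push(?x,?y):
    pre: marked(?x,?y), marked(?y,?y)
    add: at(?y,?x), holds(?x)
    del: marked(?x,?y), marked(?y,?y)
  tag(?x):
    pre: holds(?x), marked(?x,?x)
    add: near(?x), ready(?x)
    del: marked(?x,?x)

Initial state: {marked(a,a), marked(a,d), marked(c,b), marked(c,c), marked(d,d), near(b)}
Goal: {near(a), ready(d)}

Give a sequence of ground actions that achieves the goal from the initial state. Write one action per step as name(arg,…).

grab(d,a); step(d,c); push(a,d); tag(a)

1. grab(d,a)  →  {marked(a,a), marked(a,d), marked(c,b), marked(c,c), marked(d,a), near(b), ready(d)}
2. step(d,c)  →  {at(d,c), marked(a,a), marked(a,d), marked(c,b), marked(d,a), marked(d,d), near(b), ready(d)}
3. push(a,d)  →  {at(d,a), at(d,c), holds(a), marked(a,a), marked(c,b), marked(d,a), near(b), ready(d)}
4. tag(a)  →  {at(d,a), at(d,c), holds(a), marked(c,b), marked(d,a), near(a), near(b), ready(a), ready(d)}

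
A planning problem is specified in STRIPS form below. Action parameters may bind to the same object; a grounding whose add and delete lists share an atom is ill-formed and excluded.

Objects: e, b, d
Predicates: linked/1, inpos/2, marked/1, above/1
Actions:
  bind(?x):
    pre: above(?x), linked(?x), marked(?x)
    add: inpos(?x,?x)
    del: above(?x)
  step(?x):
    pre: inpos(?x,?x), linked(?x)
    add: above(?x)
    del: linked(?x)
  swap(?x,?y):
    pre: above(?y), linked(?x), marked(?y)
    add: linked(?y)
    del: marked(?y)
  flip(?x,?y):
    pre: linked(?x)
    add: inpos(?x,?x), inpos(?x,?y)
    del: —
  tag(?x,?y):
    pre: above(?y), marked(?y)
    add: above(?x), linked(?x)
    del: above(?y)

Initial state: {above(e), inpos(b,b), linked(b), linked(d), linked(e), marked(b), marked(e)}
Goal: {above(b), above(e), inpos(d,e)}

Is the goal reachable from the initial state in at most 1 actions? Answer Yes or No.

No

1. step(b)  →  {above(b), above(e), inpos(b,b), linked(d), linked(e), marked(b), marked(e)}
2. flip(d,e)  →  {above(b), above(e), inpos(b,b), inpos(d,d), inpos(d,e), linked(d), linked(e), marked(b), marked(e)}
optimal plan length = 2; 2 > 1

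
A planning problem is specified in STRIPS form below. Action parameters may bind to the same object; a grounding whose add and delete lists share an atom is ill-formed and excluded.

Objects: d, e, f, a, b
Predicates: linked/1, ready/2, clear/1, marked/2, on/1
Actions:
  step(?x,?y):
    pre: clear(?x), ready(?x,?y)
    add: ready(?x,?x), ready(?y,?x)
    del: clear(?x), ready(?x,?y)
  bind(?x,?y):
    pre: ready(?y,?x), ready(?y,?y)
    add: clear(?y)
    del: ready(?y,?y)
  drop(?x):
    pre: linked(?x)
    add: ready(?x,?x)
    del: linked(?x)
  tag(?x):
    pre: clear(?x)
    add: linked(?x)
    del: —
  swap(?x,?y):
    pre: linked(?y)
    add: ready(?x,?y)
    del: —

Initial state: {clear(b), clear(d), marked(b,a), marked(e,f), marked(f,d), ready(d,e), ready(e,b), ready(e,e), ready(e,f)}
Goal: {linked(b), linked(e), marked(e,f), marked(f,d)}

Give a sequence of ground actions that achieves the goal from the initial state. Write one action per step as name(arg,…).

1. bind(e,e)  →  {clear(b), clear(d), clear(e), marked(b,a), marked(e,f), marked(f,d), ready(d,e), ready(e,b), ready(e,f)}
2. tag(e)  →  {clear(b), clear(d), clear(e), linked(e), marked(b,a), marked(e,f), marked(f,d), ready(d,e), ready(e,b), ready(e,f)}
3. tag(b)  →  {clear(b), clear(d), clear(e), linked(b), linked(e), marked(b,a), marked(e,f), marked(f,d), ready(d,e), ready(e,b), ready(e,f)}

bind(e,e); tag(e); tag(b)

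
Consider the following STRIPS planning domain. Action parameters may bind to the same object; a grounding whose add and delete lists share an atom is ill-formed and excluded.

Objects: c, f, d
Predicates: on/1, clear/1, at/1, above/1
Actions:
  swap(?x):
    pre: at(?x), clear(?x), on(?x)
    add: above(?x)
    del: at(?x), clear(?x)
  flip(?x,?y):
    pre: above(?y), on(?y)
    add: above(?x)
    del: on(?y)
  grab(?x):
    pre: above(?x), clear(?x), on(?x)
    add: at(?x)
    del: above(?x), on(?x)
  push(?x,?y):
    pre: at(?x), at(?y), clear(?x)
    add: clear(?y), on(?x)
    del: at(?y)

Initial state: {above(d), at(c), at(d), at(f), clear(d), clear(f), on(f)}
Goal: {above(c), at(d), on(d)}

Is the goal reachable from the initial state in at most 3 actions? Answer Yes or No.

Yes

1. swap(f)  →  {above(d), above(f), at(c), at(d), clear(d), on(f)}
2. flip(c,f)  →  {above(c), above(d), above(f), at(c), at(d), clear(d)}
3. push(d,c)  →  {above(c), above(d), above(f), at(d), clear(c), clear(d), on(d)}
optimal plan length = 3; 3 ≤ 3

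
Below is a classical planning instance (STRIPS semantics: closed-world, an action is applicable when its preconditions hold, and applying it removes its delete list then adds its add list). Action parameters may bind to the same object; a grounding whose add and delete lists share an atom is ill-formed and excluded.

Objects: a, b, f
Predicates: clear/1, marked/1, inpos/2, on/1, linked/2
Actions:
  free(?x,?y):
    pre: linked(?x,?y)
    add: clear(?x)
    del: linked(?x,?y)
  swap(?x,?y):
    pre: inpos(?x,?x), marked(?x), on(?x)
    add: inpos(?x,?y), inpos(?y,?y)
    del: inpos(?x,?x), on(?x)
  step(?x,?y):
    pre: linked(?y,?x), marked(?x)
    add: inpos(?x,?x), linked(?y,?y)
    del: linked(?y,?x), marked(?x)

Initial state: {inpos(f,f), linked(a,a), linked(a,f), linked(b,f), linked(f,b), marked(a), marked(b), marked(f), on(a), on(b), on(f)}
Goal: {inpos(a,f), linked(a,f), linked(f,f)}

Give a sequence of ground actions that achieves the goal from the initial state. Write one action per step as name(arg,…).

1. swap(f,a)  →  {inpos(a,a), inpos(f,a), linked(a,a), linked(a,f), linked(b,f), linked(f,b), marked(a), marked(b), marked(f), on(a), on(b)}
2. swap(a,f)  →  {inpos(a,f), inpos(f,a), inpos(f,f), linked(a,a), linked(a,f), linked(b,f), linked(f,b), marked(a), marked(b), marked(f), on(b)}
3. step(b,f)  →  {inpos(a,f), inpos(b,b), inpos(f,a), inpos(f,f), linked(a,a), linked(a,f), linked(b,f), linked(f,f), marked(a), marked(f), on(b)}

swap(f,a); swap(a,f); step(b,f)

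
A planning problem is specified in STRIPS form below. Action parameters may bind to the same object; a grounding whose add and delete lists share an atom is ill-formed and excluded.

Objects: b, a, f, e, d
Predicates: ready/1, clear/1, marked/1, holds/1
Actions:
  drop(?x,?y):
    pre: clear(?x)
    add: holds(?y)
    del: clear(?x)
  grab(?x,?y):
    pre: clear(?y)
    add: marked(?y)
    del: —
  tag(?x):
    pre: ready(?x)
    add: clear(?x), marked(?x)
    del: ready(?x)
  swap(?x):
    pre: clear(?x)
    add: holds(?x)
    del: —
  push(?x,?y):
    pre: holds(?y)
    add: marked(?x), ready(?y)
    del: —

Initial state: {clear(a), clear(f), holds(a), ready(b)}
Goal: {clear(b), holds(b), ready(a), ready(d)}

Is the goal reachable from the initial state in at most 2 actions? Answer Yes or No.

No

1. drop(a,b)  →  {clear(f), holds(a), holds(b), ready(b)}
2. drop(f,d)  →  {holds(a), holds(b), holds(d), ready(b)}
3. tag(b)  →  {clear(b), holds(a), holds(b), holds(d), marked(b)}
4. push(b,a)  →  {clear(b), holds(a), holds(b), holds(d), marked(b), ready(a)}
5. push(b,d)  →  {clear(b), holds(a), holds(b), holds(d), marked(b), ready(a), ready(d)}
optimal plan length = 5; 5 > 2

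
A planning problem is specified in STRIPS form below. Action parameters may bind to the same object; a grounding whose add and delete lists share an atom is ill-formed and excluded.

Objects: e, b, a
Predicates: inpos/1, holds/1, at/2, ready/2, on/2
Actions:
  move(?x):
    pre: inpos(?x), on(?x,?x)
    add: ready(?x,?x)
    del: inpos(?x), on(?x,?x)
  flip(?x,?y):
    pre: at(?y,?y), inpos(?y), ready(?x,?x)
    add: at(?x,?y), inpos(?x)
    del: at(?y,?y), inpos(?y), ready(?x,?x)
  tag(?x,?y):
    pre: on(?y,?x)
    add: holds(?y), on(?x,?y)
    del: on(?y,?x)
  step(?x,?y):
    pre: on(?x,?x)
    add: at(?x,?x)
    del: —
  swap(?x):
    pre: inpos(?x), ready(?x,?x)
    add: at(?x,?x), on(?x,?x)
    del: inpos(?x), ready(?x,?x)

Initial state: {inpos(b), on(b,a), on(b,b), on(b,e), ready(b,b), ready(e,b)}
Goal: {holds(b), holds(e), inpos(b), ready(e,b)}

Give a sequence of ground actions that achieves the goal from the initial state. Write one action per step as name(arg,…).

1. tag(e,b)  →  {holds(b), inpos(b), on(b,a), on(b,b), on(e,b), ready(b,b), ready(e,b)}
2. tag(b,e)  →  {holds(b), holds(e), inpos(b), on(b,a), on(b,b), on(b,e), ready(b,b), ready(e,b)}

tag(e,b); tag(b,e)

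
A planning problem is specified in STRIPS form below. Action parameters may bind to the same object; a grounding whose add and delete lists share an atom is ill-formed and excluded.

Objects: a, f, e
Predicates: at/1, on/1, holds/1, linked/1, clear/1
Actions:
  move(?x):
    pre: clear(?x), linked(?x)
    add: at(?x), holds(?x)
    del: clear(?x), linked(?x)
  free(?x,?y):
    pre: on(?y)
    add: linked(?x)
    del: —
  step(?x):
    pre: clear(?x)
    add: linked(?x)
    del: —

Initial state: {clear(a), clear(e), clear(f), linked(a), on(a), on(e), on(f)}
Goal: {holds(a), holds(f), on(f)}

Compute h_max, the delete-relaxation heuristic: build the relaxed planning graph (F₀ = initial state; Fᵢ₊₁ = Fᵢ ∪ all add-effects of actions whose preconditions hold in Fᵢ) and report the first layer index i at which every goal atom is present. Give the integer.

2

F0 = init (7 atoms)
F1 = F0 ∪ {at(a), holds(a), linked(e), linked(f)}  (11 atoms)
F2 = F1 ∪ {at(e), at(f), holds(e), holds(f)}  (15 atoms)
goal ⊆ F2  ⇒  h_max = 2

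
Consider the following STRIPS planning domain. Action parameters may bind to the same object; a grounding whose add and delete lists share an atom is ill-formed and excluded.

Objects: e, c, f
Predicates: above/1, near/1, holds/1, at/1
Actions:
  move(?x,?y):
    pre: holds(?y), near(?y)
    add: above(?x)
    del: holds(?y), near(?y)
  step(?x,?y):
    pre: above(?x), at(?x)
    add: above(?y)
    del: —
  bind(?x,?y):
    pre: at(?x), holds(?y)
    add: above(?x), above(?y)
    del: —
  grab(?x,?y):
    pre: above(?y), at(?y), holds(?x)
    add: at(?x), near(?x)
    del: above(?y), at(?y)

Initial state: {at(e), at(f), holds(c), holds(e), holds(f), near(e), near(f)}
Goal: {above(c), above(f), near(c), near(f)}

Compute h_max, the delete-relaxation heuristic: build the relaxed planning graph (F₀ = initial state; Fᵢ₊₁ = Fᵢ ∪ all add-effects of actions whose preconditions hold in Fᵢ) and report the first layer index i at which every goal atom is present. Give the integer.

2

F0 = init (7 atoms)
F1 = F0 ∪ {above(c), above(e), above(f)}  (10 atoms)
F2 = F1 ∪ {at(c), near(c)}  (12 atoms)
goal ⊆ F2  ⇒  h_max = 2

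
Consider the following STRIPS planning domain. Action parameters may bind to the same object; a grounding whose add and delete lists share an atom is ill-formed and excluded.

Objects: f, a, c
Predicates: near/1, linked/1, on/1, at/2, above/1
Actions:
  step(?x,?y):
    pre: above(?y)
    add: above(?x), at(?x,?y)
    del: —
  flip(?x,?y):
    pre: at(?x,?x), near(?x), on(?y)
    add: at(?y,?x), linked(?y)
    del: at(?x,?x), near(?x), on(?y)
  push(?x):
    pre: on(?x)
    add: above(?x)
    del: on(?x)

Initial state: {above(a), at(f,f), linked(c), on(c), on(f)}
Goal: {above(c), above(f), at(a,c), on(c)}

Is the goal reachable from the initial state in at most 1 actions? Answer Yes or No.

1. step(f,a)  →  {above(a), above(f), at(f,a), at(f,f), linked(c), on(c), on(f)}
2. step(c,f)  →  {above(a), above(c), above(f), at(c,f), at(f,a), at(f,f), linked(c), on(c), on(f)}
3. step(a,c)  →  {above(a), above(c), above(f), at(a,c), at(c,f), at(f,a), at(f,f), linked(c), on(c), on(f)}
optimal plan length = 3; 3 > 1

No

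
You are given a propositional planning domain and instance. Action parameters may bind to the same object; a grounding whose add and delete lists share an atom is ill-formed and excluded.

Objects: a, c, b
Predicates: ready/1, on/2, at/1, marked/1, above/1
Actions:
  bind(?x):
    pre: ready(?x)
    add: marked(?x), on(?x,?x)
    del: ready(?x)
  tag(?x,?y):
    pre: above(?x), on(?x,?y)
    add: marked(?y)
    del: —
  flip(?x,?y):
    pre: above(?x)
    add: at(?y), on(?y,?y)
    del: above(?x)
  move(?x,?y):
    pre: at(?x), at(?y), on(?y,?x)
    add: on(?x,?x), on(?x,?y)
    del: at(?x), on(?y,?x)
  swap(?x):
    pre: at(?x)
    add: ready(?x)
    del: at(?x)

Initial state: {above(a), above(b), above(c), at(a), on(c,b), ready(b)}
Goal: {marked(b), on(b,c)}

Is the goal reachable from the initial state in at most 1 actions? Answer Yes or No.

No

1. bind(b)  →  {above(a), above(b), above(c), at(a), marked(b), on(b,b), on(c,b)}
2. flip(a,c)  →  {above(b), above(c), at(a), at(c), marked(b), on(b,b), on(c,b), on(c,c)}
3. flip(c,b)  →  {above(b), at(a), at(b), at(c), marked(b), on(b,b), on(c,b), on(c,c)}
4. move(b,c)  →  {above(b), at(a), at(c), marked(b), on(b,b), on(b,c), on(c,c)}
optimal plan length = 4; 4 > 1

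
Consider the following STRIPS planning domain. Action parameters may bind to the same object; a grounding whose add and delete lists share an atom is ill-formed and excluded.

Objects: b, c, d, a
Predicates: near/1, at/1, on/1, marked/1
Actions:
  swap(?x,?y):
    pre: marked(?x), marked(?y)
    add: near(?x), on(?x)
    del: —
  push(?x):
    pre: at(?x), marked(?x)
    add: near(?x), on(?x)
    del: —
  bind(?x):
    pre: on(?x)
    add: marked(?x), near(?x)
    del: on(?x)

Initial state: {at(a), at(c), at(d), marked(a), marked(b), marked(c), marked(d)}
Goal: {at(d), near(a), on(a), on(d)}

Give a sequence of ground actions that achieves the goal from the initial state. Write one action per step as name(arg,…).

swap(d,b); swap(a,b)

1. swap(d,b)  →  {at(a), at(c), at(d), marked(a), marked(b), marked(c), marked(d), near(d), on(d)}
2. swap(a,b)  →  {at(a), at(c), at(d), marked(a), marked(b), marked(c), marked(d), near(a), near(d), on(a), on(d)}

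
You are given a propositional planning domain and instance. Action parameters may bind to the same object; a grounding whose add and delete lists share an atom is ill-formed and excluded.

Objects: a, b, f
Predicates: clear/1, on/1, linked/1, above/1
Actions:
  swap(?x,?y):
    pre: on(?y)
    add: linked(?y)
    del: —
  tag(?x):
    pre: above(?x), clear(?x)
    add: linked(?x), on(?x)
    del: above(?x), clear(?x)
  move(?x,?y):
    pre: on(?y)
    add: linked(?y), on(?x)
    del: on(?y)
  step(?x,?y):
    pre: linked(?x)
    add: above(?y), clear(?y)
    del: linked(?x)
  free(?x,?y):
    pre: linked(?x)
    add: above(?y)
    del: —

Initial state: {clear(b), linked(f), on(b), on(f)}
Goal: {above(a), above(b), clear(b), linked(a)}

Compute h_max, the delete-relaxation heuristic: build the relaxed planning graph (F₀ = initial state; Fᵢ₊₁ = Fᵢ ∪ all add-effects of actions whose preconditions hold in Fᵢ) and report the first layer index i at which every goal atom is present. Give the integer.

F0 = init (4 atoms)
F1 = F0 ∪ {above(a), above(b), above(f), clear(a), clear(f), linked(b), on(a)}  (11 atoms)
F2 = F1 ∪ {linked(a)}  (12 atoms)
goal ⊆ F2  ⇒  h_max = 2

2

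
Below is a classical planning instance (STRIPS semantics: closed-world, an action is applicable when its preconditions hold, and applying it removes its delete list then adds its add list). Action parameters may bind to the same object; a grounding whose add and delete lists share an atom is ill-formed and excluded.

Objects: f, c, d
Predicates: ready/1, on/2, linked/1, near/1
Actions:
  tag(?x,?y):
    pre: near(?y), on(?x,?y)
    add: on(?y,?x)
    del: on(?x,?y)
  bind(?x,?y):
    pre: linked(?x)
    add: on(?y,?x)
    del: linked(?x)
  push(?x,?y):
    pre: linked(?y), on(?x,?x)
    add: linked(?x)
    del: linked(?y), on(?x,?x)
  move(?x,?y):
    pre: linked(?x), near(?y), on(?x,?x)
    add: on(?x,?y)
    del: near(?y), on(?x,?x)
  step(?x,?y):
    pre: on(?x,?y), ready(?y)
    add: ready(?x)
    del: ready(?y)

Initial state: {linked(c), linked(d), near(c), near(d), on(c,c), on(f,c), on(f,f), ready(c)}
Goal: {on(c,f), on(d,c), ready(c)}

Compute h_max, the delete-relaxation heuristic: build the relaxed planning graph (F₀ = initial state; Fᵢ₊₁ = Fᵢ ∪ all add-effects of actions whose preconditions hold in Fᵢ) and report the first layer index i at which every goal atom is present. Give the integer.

F0 = init (8 atoms)
F1 = F0 ∪ {linked(f), on(c,d), on(c,f), on(d,c), on(d,d), on(f,d), ready(f)}  (15 atoms)
goal ⊆ F1  ⇒  h_max = 1

1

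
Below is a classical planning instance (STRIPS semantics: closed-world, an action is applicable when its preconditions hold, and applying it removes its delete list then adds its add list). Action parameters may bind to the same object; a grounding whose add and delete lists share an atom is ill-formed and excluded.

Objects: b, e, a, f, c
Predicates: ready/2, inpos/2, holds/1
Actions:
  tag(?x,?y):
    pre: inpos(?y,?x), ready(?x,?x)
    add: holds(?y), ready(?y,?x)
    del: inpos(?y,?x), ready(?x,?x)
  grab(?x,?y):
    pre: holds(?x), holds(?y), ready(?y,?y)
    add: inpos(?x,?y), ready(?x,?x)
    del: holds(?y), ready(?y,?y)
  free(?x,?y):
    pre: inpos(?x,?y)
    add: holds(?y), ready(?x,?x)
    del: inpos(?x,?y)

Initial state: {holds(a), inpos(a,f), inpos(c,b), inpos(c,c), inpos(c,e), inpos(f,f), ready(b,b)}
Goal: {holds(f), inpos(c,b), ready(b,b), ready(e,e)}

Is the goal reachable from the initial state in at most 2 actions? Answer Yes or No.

No

1. free(a,f)  →  {holds(a), holds(f), inpos(c,b), inpos(c,c), inpos(c,e), inpos(f,f), ready(a,a), ready(b,b)}
2. free(c,e)  →  {holds(a), holds(e), holds(f), inpos(c,b), inpos(c,c), inpos(f,f), ready(a,a), ready(b,b), ready(c,c)}
3. grab(e,a)  →  {holds(e), holds(f), inpos(c,b), inpos(c,c), inpos(e,a), inpos(f,f), ready(b,b), ready(c,c), ready(e,e)}
optimal plan length = 3; 3 > 2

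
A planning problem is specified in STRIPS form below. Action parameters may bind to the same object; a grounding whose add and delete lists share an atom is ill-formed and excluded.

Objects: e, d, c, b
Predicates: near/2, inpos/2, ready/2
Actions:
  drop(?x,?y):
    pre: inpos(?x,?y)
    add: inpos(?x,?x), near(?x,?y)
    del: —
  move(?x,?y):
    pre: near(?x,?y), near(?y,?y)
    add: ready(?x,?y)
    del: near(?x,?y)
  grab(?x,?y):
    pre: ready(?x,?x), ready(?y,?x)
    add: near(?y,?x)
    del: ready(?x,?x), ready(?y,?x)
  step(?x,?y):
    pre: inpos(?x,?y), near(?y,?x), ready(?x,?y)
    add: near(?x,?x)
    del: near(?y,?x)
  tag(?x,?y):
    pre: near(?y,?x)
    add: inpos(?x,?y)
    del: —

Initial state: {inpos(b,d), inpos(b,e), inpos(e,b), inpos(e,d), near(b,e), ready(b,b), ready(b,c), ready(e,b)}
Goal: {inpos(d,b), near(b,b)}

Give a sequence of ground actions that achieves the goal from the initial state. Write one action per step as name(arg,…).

1. drop(b,d)  →  {inpos(b,b), inpos(b,d), inpos(b,e), inpos(e,b), inpos(e,d), near(b,d), near(b,e), ready(b,b), ready(b,c), ready(e,b)}
2. drop(b,b)  →  {inpos(b,b), inpos(b,d), inpos(b,e), inpos(e,b), inpos(e,d), near(b,b), near(b,d), near(b,e), ready(b,b), ready(b,c), ready(e,b)}
3. tag(d,b)  →  {inpos(b,b), inpos(b,d), inpos(b,e), inpos(d,b), inpos(e,b), inpos(e,d), near(b,b), near(b,d), near(b,e), ready(b,b), ready(b,c), ready(e,b)}

drop(b,d); drop(b,b); tag(d,b)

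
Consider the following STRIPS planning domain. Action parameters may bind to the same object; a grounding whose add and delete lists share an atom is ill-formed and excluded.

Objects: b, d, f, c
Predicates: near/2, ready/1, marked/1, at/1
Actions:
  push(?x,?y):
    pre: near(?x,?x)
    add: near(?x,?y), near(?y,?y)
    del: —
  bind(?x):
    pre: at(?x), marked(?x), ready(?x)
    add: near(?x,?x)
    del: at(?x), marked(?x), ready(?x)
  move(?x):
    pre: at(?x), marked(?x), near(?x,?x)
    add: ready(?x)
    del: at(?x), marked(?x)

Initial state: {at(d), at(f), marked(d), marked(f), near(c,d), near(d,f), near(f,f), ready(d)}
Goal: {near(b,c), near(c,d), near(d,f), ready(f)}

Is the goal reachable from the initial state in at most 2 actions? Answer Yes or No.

No

1. push(f,b)  →  {at(d), at(f), marked(d), marked(f), near(b,b), near(c,d), near(d,f), near(f,b), near(f,f), ready(d)}
2. push(b,c)  →  {at(d), at(f), marked(d), marked(f), near(b,b), near(b,c), near(c,c), near(c,d), near(d,f), near(f,b), near(f,f), ready(d)}
3. move(f)  →  {at(d), marked(d), near(b,b), near(b,c), near(c,c), near(c,d), near(d,f), near(f,b), near(f,f), ready(d), ready(f)}
optimal plan length = 3; 3 > 2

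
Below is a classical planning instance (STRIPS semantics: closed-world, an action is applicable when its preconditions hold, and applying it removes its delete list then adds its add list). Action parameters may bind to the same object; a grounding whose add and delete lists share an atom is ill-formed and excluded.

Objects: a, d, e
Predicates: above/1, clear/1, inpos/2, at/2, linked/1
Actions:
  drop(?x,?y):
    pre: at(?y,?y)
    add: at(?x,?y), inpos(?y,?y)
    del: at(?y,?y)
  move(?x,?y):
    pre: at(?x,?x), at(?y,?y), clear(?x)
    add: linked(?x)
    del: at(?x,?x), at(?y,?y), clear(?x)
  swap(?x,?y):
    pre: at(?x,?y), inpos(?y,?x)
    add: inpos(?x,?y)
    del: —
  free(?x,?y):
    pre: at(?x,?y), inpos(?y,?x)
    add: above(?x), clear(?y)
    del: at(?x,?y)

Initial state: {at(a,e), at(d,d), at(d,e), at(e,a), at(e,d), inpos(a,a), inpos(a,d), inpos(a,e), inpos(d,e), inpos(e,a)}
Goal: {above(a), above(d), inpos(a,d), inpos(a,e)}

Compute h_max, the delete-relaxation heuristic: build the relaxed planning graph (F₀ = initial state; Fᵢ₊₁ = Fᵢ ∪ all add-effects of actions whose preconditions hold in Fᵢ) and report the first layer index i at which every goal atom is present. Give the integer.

F0 = init (10 atoms)
F1 = F0 ∪ {above(a), above(e), at(a,d), clear(a), clear(d), clear(e), inpos(d,d), inpos(e,d)}  (18 atoms)
F2 = F1 ∪ {above(d), linked(d)}  (20 atoms)
goal ⊆ F2  ⇒  h_max = 2

2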